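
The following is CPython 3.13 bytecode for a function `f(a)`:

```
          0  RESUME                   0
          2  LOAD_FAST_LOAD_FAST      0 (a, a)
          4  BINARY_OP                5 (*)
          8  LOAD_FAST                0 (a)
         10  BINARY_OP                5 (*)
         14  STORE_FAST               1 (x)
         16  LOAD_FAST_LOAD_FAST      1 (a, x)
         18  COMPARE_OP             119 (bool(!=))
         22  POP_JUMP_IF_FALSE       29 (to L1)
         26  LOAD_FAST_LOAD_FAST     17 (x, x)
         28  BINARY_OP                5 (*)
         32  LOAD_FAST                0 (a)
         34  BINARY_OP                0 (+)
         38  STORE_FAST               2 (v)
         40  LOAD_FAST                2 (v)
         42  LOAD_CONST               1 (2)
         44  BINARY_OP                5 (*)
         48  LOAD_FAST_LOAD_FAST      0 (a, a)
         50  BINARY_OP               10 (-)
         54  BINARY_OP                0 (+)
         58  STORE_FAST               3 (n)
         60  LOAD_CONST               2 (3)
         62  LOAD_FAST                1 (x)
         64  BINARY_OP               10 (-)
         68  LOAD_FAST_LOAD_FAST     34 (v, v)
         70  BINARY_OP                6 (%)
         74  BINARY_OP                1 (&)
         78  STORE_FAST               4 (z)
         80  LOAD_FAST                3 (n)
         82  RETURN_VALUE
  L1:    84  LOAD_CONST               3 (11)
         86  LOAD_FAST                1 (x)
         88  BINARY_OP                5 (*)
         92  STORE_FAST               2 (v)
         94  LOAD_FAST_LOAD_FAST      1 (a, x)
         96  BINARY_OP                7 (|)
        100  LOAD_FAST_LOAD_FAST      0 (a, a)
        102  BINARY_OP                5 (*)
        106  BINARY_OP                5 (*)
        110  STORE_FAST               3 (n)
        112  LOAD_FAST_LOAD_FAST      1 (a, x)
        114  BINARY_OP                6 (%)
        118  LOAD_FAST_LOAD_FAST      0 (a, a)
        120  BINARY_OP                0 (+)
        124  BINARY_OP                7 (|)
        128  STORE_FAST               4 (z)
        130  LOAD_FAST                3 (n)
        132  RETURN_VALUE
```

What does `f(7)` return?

235312

LOAD_FAST_LOAD_FAST a,a → push 7,7. Stack: [7, 7]
BINARY_OP * → 7 * 7 = 49. Stack: [49]
LOAD_FAST a → push 7. Stack: [49, 7]
BINARY_OP * → 49 * 7 = 343. Stack: [343]
STORE_FAST x → x=343. Stack: []
LOAD_FAST_LOAD_FAST a,x → push 7,343. Stack: [7, 343]
COMPARE_OP bool(!=) → 7 vs 343 = True. Stack: [True]
POP_JUMP_IF_FALSE → pop True; no jump. Stack: []
LOAD_FAST_LOAD_FAST x,x → push 343,343. Stack: [343, 343]
BINARY_OP * → 343 * 343 = 117649. Stack: [117649]
LOAD_FAST a → push 7. Stack: [117649, 7]
BINARY_OP + → 117649 + 7 = 117656. Stack: [117656]
STORE_FAST v → v=117656. Stack: []
LOAD_FAST v → push 117656. Stack: [117656]
LOAD_CONST → push 2. Stack: [117656, 2]
BINARY_OP * → 117656 * 2 = 235312. Stack: [235312]
LOAD_FAST_LOAD_FAST a,a → push 7,7. Stack: [235312, 7, 7]
BINARY_OP - → 7 - 7 = 0. Stack: [235312, 0]
BINARY_OP + → 235312 + 0 = 235312. Stack: [235312]
STORE_FAST n → n=235312. Stack: []
LOAD_CONST → push 3. Stack: [3]
LOAD_FAST x → push 343. Stack: [3, 343]
BINARY_OP - → 3 - 343 = -340. Stack: [-340]
LOAD_FAST_LOAD_FAST v,v → push 117656,117656. Stack: [-340, 117656, 117656]
BINARY_OP % → 117656 % 117656 = 0. Stack: [-340, 0]
BINARY_OP & → -340 & 0 = 0. Stack: [0]
STORE_FAST z → z=0. Stack: []
LOAD_FAST n → push 235312. Stack: [235312]
RETURN_VALUE → return 235312.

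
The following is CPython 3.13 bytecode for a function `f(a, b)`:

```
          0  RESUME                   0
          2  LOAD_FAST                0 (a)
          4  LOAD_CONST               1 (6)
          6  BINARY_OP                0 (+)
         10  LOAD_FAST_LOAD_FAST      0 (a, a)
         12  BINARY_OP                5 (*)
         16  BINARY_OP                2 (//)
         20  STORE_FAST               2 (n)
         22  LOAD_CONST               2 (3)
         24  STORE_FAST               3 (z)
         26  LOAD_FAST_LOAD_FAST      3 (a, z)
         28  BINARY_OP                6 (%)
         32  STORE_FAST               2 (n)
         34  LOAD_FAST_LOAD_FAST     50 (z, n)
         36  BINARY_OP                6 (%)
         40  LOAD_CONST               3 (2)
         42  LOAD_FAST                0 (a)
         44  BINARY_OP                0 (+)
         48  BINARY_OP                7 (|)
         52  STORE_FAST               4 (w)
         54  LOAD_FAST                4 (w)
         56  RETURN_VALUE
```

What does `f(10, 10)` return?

LOAD_FAST a → push 10. Stack: [10]
LOAD_CONST → push 6. Stack: [10, 6]
BINARY_OP + → 10 + 6 = 16. Stack: [16]
LOAD_FAST_LOAD_FAST a,a → push 10,10. Stack: [16, 10, 10]
BINARY_OP * → 10 * 10 = 100. Stack: [16, 100]
BINARY_OP // → 16 // 100 = 0. Stack: [0]
STORE_FAST n → n=0. Stack: []
LOAD_CONST → push 3. Stack: [3]
STORE_FAST z → z=3. Stack: []
LOAD_FAST_LOAD_FAST a,z → push 10,3. Stack: [10, 3]
BINARY_OP % → 10 % 3 = 1. Stack: [1]
STORE_FAST n → n=1. Stack: []
LOAD_FAST_LOAD_FAST z,n → push 3,1. Stack: [3, 1]
BINARY_OP % → 3 % 1 = 0. Stack: [0]
LOAD_CONST → push 2. Stack: [0, 2]
LOAD_FAST a → push 10. Stack: [0, 2, 10]
BINARY_OP + → 2 + 10 = 12. Stack: [0, 12]
BINARY_OP | → 0 | 12 = 12. Stack: [12]
STORE_FAST w → w=12. Stack: []
LOAD_FAST w → push 12. Stack: [12]
RETURN_VALUE → return 12.

12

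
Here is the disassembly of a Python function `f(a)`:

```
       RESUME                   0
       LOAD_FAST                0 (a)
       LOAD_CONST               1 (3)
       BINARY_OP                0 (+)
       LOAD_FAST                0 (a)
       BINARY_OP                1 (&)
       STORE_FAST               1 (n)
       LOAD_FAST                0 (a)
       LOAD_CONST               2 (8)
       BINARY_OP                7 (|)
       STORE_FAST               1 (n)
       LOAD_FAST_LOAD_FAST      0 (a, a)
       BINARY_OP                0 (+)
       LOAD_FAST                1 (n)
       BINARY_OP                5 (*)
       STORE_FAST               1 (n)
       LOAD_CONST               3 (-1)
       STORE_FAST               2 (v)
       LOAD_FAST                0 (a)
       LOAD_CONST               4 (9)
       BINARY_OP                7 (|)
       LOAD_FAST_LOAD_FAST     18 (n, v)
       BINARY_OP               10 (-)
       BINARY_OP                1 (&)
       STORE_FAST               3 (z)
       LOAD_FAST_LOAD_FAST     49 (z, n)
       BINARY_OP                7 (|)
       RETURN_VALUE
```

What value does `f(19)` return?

LOAD_FAST a → push 19. Stack: [19]
LOAD_CONST → push 3. Stack: [19, 3]
BINARY_OP + → 19 + 3 = 22. Stack: [22]
LOAD_FAST a → push 19. Stack: [22, 19]
BINARY_OP & → 22 & 19 = 18. Stack: [18]
STORE_FAST n → n=18. Stack: []
LOAD_FAST a → push 19. Stack: [19]
LOAD_CONST → push 8. Stack: [19, 8]
BINARY_OP | → 19 | 8 = 27. Stack: [27]
STORE_FAST n → n=27. Stack: []
LOAD_FAST_LOAD_FAST a,a → push 19,19. Stack: [19, 19]
BINARY_OP + → 19 + 19 = 38. Stack: [38]
LOAD_FAST n → push 27. Stack: [38, 27]
BINARY_OP * → 38 * 27 = 1026. Stack: [1026]
STORE_FAST n → n=1026. Stack: []
LOAD_CONST → push -1. Stack: [-1]
STORE_FAST v → v=-1. Stack: []
LOAD_FAST a → push 19. Stack: [19]
LOAD_CONST → push 9. Stack: [19, 9]
BINARY_OP | → 19 | 9 = 27. Stack: [27]
LOAD_FAST_LOAD_FAST n,v → push 1026,-1. Stack: [27, 1026, -1]
BINARY_OP - → 1026 - -1 = 1027. Stack: [27, 1027]
BINARY_OP & → 27 & 1027 = 3. Stack: [3]
STORE_FAST z → z=3. Stack: []
LOAD_FAST_LOAD_FAST z,n → push 3,1026. Stack: [3, 1026]
BINARY_OP | → 3 | 1026 = 1027. Stack: [1027]
RETURN_VALUE → return 1027.

1027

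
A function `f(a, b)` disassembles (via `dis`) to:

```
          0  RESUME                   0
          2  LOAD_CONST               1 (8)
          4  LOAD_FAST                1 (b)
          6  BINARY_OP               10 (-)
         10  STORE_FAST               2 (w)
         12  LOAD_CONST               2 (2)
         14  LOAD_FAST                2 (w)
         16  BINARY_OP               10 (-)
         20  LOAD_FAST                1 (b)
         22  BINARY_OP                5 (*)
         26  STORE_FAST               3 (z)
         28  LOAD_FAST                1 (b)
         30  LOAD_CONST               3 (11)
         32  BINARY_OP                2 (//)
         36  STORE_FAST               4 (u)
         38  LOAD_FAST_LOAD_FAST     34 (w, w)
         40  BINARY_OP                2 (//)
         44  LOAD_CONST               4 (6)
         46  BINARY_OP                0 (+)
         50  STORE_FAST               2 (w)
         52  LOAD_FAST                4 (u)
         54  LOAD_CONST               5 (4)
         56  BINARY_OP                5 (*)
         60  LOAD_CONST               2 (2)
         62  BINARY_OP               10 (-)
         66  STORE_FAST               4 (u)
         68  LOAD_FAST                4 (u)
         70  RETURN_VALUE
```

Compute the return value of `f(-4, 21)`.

LOAD_CONST → push 8. Stack: [8]
LOAD_FAST b → push 21. Stack: [8, 21]
BINARY_OP - → 8 - 21 = -13. Stack: [-13]
STORE_FAST w → w=-13. Stack: []
LOAD_CONST → push 2. Stack: [2]
LOAD_FAST w → push -13. Stack: [2, -13]
BINARY_OP - → 2 - -13 = 15. Stack: [15]
LOAD_FAST b → push 21. Stack: [15, 21]
BINARY_OP * → 15 * 21 = 315. Stack: [315]
STORE_FAST z → z=315. Stack: []
LOAD_FAST b → push 21. Stack: [21]
LOAD_CONST → push 11. Stack: [21, 11]
BINARY_OP // → 21 // 11 = 1. Stack: [1]
STORE_FAST u → u=1. Stack: []
LOAD_FAST_LOAD_FAST w,w → push -13,-13. Stack: [-13, -13]
BINARY_OP // → -13 // -13 = 1. Stack: [1]
LOAD_CONST → push 6. Stack: [1, 6]
BINARY_OP + → 1 + 6 = 7. Stack: [7]
STORE_FAST w → w=7. Stack: []
LOAD_FAST u → push 1. Stack: [1]
LOAD_CONST → push 4. Stack: [1, 4]
BINARY_OP * → 1 * 4 = 4. Stack: [4]
LOAD_CONST → push 2. Stack: [4, 2]
BINARY_OP - → 4 - 2 = 2. Stack: [2]
STORE_FAST u → u=2. Stack: []
LOAD_FAST u → push 2. Stack: [2]
RETURN_VALUE → return 2.

2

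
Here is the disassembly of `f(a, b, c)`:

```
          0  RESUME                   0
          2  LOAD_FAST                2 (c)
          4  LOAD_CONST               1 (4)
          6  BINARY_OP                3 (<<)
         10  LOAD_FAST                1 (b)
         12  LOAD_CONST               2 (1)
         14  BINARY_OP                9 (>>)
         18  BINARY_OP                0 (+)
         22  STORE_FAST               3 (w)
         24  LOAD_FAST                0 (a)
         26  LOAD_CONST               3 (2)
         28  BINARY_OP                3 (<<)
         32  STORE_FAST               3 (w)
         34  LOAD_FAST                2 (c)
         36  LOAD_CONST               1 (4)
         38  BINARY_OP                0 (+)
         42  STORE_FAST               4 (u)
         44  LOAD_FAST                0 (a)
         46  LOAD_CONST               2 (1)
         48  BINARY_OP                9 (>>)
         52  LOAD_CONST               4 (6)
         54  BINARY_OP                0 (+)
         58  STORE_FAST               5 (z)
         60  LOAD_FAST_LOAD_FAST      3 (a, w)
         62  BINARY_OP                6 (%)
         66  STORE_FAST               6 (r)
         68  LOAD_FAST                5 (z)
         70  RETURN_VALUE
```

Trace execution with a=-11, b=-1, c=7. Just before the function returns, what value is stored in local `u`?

LOAD_FAST c → push 7. Stack: [7]
LOAD_CONST → push 4. Stack: [7, 4]
BINARY_OP << → 7 << 4 = 112. Stack: [112]
LOAD_FAST b → push -1. Stack: [112, -1]
LOAD_CONST → push 1. Stack: [112, -1, 1]
BINARY_OP >> → -1 >> 1 = -1. Stack: [112, -1]
BINARY_OP + → 112 + -1 = 111. Stack: [111]
STORE_FAST w → w=111. Stack: []
LOAD_FAST a → push -11. Stack: [-11]
LOAD_CONST → push 2. Stack: [-11, 2]
BINARY_OP << → -11 << 2 = -44. Stack: [-44]
STORE_FAST w → w=-44. Stack: []
LOAD_FAST c → push 7. Stack: [7]
LOAD_CONST → push 4. Stack: [7, 4]
BINARY_OP + → 7 + 4 = 11. Stack: [11]
STORE_FAST u → u=11. Stack: []
LOAD_FAST a → push -11. Stack: [-11]
LOAD_CONST → push 1. Stack: [-11, 1]
BINARY_OP >> → -11 >> 1 = -6. Stack: [-6]
LOAD_CONST → push 6. Stack: [-6, 6]
BINARY_OP + → -6 + 6 = 0. Stack: [0]
STORE_FAST z → z=0. Stack: []
LOAD_FAST_LOAD_FAST a,w → push -11,-44. Stack: [-11, -44]
BINARY_OP % → -11 % -44 = -11. Stack: [-11]
STORE_FAST r → r=-11. Stack: []
LOAD_FAST z → push 0. Stack: [0]
RETURN_VALUE → return 0.

11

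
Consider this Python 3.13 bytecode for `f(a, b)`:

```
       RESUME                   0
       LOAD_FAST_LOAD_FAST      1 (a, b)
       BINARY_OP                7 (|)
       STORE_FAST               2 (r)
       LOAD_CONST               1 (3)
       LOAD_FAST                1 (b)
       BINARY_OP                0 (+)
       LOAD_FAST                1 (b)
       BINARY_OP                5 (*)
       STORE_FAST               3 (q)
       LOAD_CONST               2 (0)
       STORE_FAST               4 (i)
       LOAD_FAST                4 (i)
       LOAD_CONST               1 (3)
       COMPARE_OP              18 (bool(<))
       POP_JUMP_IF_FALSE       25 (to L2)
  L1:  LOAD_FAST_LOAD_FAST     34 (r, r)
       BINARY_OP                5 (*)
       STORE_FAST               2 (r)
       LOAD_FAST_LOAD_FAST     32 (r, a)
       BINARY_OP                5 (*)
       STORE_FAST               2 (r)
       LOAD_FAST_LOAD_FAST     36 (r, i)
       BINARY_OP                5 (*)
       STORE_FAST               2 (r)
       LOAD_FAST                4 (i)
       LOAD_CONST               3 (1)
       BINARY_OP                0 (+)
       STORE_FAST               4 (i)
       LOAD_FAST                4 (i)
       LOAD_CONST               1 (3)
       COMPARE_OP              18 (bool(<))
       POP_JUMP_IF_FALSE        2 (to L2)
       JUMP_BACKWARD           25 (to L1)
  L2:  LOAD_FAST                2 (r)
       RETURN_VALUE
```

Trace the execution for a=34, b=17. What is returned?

LOAD_FAST_LOAD_FAST a,b → push 34,17
BINARY_OP | → 34 | 17 = 51
STORE_FAST r → r=51
LOAD_CONST → push 3
LOAD_FAST b → push 17
BINARY_OP + → 3 + 17 = 20
LOAD_FAST b → push 17
BINARY_OP * → 20 * 17 = 340
STORE_FAST q → q=340
LOAD_CONST → push 0
STORE_FAST i → i=0
LOAD_FAST i → push 0
LOAD_CONST → push 3
COMPARE_OP bool(<) → 0 vs 3 = True
POP_JUMP_IF_FALSE → pop True; no jump
LOAD_FAST_LOAD_FAST r,r → push 51,51
BINARY_OP * → 51 * 51 = 2601
STORE_FAST r → r=2601
LOAD_FAST_LOAD_FAST r,a → push 2601,34
BINARY_OP * → 2601 * 34 = 88434
STORE_FAST r → r=88434
LOAD_FAST_LOAD_FAST r,i → push 88434,0
BINARY_OP * → 88434 * 0 = 0
STORE_FAST r → r=0
LOAD_FAST i → push 0
LOAD_CONST → push 1
BINARY_OP + → 0 + 1 = 1
STORE_FAST i → i=1
LOAD_FAST i → push 1
LOAD_CONST → push 3
COMPARE_OP bool(<) → 1 vs 3 = True
POP_JUMP_IF_FALSE → pop True; no jump
LOAD_FAST_LOAD_FAST r,r → push 0,0
BINARY_OP * → 0 * 0 = 0
STORE_FAST r → r=0
LOAD_FAST_LOAD_FAST r,a → push 0,34
BINARY_OP * → 0 * 34 = 0
STORE_FAST r → r=0
LOAD_FAST_LOAD_FAST r,i → push 0,1
BINARY_OP * → 0 * 1 = 0
STORE_FAST r → r=0
LOAD_FAST i → push 1
LOAD_CONST → push 1
BINARY_OP + → 1 + 1 = 2
STORE_FAST i → i=2
LOAD_FAST i → push 2
LOAD_CONST → push 3
COMPARE_OP bool(<) → 2 vs 3 = True
POP_JUMP_IF_FALSE → pop True; no jump
LOAD_FAST_LOAD_FAST r,r → push 0,0
BINARY_OP * → 0 * 0 = 0
STORE_FAST r → r=0
LOAD_FAST_LOAD_FAST r,a → push 0,34
BINARY_OP * → 0 * 34 = 0
STORE_FAST r → r=0
LOAD_FAST_LOAD_FAST r,i → push 0,2
BINARY_OP * → 0 * 2 = 0
STORE_FAST r → r=0
LOAD_FAST i → push 2
LOAD_CONST → push 1
BINARY_OP + → 2 + 1 = 3
STORE_FAST i → i=3
LOAD_FAST i → push 3
LOAD_CONST → push 3
COMPARE_OP bool(<) → 3 vs 3 = False
POP_JUMP_IF_FALSE → pop False; jump
LOAD_FAST r → push 0
RETURN_VALUE → return 0.

0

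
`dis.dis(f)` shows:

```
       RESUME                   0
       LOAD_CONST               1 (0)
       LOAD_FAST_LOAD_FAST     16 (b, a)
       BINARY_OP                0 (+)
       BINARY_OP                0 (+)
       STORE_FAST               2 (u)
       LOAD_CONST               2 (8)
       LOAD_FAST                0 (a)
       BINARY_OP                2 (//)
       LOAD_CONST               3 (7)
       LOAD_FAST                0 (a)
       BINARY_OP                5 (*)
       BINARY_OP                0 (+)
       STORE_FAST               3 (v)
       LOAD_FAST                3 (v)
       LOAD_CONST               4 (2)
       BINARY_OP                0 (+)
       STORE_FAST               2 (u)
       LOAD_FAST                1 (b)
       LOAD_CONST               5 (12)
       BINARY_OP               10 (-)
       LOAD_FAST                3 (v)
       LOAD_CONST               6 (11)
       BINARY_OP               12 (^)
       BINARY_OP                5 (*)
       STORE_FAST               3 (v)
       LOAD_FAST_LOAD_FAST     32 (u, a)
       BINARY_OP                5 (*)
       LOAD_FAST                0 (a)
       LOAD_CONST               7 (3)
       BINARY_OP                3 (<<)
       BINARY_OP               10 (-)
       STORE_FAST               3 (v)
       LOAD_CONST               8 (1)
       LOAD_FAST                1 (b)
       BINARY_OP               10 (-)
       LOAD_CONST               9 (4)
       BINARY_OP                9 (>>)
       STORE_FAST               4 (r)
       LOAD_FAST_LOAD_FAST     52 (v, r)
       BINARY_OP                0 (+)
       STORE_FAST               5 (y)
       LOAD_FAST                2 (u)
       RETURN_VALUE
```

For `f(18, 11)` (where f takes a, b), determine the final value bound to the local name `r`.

LOAD_CONST → push 0. Stack: [0]
LOAD_FAST_LOAD_FAST b,a → push 11,18. Stack: [0, 11, 18]
BINARY_OP + → 11 + 18 = 29. Stack: [0, 29]
BINARY_OP + → 0 + 29 = 29. Stack: [29]
STORE_FAST u → u=29. Stack: []
LOAD_CONST → push 8. Stack: [8]
LOAD_FAST a → push 18. Stack: [8, 18]
BINARY_OP // → 8 // 18 = 0. Stack: [0]
LOAD_CONST → push 7. Stack: [0, 7]
LOAD_FAST a → push 18. Stack: [0, 7, 18]
BINARY_OP * → 7 * 18 = 126. Stack: [0, 126]
BINARY_OP + → 0 + 126 = 126. Stack: [126]
STORE_FAST v → v=126. Stack: []
LOAD_FAST v → push 126. Stack: [126]
LOAD_CONST → push 2. Stack: [126, 2]
BINARY_OP + → 126 + 2 = 128. Stack: [128]
STORE_FAST u → u=128. Stack: []
LOAD_FAST b → push 11. Stack: [11]
LOAD_CONST → push 12. Stack: [11, 12]
BINARY_OP - → 11 - 12 = -1. Stack: [-1]
LOAD_FAST v → push 126. Stack: [-1, 126]
LOAD_CONST → push 11. Stack: [-1, 126, 11]
BINARY_OP ^ → 126 ^ 11 = 117. Stack: [-1, 117]
BINARY_OP * → -1 * 117 = -117. Stack: [-117]
STORE_FAST v → v=-117. Stack: []
LOAD_FAST_LOAD_FAST u,a → push 128,18. Stack: [128, 18]
BINARY_OP * → 128 * 18 = 2304. Stack: [2304]
LOAD_FAST a → push 18. Stack: [2304, 18]
LOAD_CONST → push 3. Stack: [2304, 18, 3]
BINARY_OP << → 18 << 3 = 144. Stack: [2304, 144]
BINARY_OP - → 2304 - 144 = 2160. Stack: [2160]
STORE_FAST v → v=2160. Stack: []
LOAD_CONST → push 1. Stack: [1]
LOAD_FAST b → push 11. Stack: [1, 11]
BINARY_OP - → 1 - 11 = -10. Stack: [-10]
LOAD_CONST → push 4. Stack: [-10, 4]
BINARY_OP >> → -10 >> 4 = -1. Stack: [-1]
STORE_FAST r → r=-1. Stack: []
LOAD_FAST_LOAD_FAST v,r → push 2160,-1. Stack: [2160, -1]
BINARY_OP + → 2160 + -1 = 2159. Stack: [2159]
STORE_FAST y → y=2159. Stack: []
LOAD_FAST u → push 128. Stack: [128]
RETURN_VALUE → return 128.

-1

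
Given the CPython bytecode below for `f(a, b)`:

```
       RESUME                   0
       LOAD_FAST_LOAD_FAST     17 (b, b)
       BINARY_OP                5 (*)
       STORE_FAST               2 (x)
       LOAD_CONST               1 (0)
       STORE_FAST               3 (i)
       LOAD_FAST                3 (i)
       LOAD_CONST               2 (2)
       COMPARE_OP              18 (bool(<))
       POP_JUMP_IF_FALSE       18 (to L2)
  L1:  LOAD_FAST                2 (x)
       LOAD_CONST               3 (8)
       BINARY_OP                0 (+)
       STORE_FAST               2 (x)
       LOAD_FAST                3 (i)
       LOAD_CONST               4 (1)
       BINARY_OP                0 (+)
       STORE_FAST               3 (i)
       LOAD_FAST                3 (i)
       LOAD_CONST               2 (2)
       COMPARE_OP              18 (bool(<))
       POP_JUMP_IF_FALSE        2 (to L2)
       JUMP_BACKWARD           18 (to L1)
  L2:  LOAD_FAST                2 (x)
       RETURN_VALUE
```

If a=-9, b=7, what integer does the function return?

65

LOAD_FAST_LOAD_FAST b,b → push 7,7. Stack: [7, 7]
BINARY_OP * → 7 * 7 = 49. Stack: [49]
STORE_FAST x → x=49. Stack: []
LOAD_CONST → push 0. Stack: [0]
STORE_FAST i → i=0. Stack: []
LOAD_FAST i → push 0. Stack: [0]
LOAD_CONST → push 2. Stack: [0, 2]
COMPARE_OP bool(<) → 0 vs 2 = True. Stack: [True]
POP_JUMP_IF_FALSE → pop True; no jump. Stack: []
LOAD_FAST x → push 49. Stack: [49]
LOAD_CONST → push 8. Stack: [49, 8]
BINARY_OP + → 49 + 8 = 57. Stack: [57]
STORE_FAST x → x=57. Stack: []
LOAD_FAST i → push 0. Stack: [0]
LOAD_CONST → push 1. Stack: [0, 1]
BINARY_OP + → 0 + 1 = 1. Stack: [1]
STORE_FAST i → i=1. Stack: []
LOAD_FAST i → push 1. Stack: [1]
LOAD_CONST → push 2. Stack: [1, 2]
COMPARE_OP bool(<) → 1 vs 2 = True. Stack: [True]
POP_JUMP_IF_FALSE → pop True; no jump. Stack: []
LOAD_FAST x → push 57. Stack: [57]
LOAD_CONST → push 8. Stack: [57, 8]
BINARY_OP + → 57 + 8 = 65. Stack: [65]
STORE_FAST x → x=65. Stack: []
LOAD_FAST i → push 1. Stack: [1]
LOAD_CONST → push 1. Stack: [1, 1]
BINARY_OP + → 1 + 1 = 2. Stack: [2]
STORE_FAST i → i=2. Stack: []
LOAD_FAST i → push 2. Stack: [2]
LOAD_CONST → push 2. Stack: [2, 2]
COMPARE_OP bool(<) → 2 vs 2 = False. Stack: [False]
POP_JUMP_IF_FALSE → pop False; jump. Stack: []
LOAD_FAST x → push 65. Stack: [65]
RETURN_VALUE → return 65.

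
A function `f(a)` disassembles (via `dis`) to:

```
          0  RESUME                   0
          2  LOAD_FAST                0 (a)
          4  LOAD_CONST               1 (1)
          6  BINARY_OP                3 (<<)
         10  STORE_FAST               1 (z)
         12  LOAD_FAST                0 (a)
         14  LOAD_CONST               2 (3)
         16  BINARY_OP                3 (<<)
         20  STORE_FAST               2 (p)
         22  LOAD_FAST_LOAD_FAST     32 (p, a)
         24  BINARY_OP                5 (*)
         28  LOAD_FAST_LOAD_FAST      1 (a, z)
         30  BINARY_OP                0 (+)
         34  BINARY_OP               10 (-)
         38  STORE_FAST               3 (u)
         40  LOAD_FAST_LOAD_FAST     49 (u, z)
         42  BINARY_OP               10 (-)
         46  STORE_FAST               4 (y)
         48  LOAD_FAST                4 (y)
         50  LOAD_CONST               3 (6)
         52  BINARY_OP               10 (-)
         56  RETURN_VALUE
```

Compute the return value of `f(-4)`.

142

LOAD_FAST a → push -4. Stack: [-4]
LOAD_CONST → push 1. Stack: [-4, 1]
BINARY_OP << → -4 << 1 = -8. Stack: [-8]
STORE_FAST z → z=-8. Stack: []
LOAD_FAST a → push -4. Stack: [-4]
LOAD_CONST → push 3. Stack: [-4, 3]
BINARY_OP << → -4 << 3 = -32. Stack: [-32]
STORE_FAST p → p=-32. Stack: []
LOAD_FAST_LOAD_FAST p,a → push -32,-4. Stack: [-32, -4]
BINARY_OP * → -32 * -4 = 128. Stack: [128]
LOAD_FAST_LOAD_FAST a,z → push -4,-8. Stack: [128, -4, -8]
BINARY_OP + → -4 + -8 = -12. Stack: [128, -12]
BINARY_OP - → 128 - -12 = 140. Stack: [140]
STORE_FAST u → u=140. Stack: []
LOAD_FAST_LOAD_FAST u,z → push 140,-8. Stack: [140, -8]
BINARY_OP - → 140 - -8 = 148. Stack: [148]
STORE_FAST y → y=148. Stack: []
LOAD_FAST y → push 148. Stack: [148]
LOAD_CONST → push 6. Stack: [148, 6]
BINARY_OP - → 148 - 6 = 142. Stack: [142]
RETURN_VALUE → return 142.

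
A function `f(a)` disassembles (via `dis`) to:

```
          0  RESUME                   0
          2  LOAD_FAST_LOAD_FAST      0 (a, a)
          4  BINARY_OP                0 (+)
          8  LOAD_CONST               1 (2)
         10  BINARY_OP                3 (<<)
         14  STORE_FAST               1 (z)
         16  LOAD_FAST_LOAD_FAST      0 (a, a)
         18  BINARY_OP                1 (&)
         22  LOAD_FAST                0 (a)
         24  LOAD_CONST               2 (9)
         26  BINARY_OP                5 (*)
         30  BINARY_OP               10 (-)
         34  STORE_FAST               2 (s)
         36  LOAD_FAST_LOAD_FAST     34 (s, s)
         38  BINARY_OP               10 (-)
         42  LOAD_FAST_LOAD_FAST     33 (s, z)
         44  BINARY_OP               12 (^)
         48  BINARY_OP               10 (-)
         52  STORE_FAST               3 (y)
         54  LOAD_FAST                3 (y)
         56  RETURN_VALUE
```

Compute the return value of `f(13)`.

16

LOAD_FAST_LOAD_FAST a,a → push 13,13. Stack: [13, 13]
BINARY_OP + → 13 + 13 = 26. Stack: [26]
LOAD_CONST → push 2. Stack: [26, 2]
BINARY_OP << → 26 << 2 = 104. Stack: [104]
STORE_FAST z → z=104. Stack: []
LOAD_FAST_LOAD_FAST a,a → push 13,13. Stack: [13, 13]
BINARY_OP & → 13 & 13 = 13. Stack: [13]
LOAD_FAST a → push 13. Stack: [13, 13]
LOAD_CONST → push 9. Stack: [13, 13, 9]
BINARY_OP * → 13 * 9 = 117. Stack: [13, 117]
BINARY_OP - → 13 - 117 = -104. Stack: [-104]
STORE_FAST s → s=-104. Stack: []
LOAD_FAST_LOAD_FAST s,s → push -104,-104. Stack: [-104, -104]
BINARY_OP - → -104 - -104 = 0. Stack: [0]
LOAD_FAST_LOAD_FAST s,z → push -104,104. Stack: [0, -104, 104]
BINARY_OP ^ → -104 ^ 104 = -16. Stack: [0, -16]
BINARY_OP - → 0 - -16 = 16. Stack: [16]
STORE_FAST y → y=16. Stack: []
LOAD_FAST y → push 16. Stack: [16]
RETURN_VALUE → return 16.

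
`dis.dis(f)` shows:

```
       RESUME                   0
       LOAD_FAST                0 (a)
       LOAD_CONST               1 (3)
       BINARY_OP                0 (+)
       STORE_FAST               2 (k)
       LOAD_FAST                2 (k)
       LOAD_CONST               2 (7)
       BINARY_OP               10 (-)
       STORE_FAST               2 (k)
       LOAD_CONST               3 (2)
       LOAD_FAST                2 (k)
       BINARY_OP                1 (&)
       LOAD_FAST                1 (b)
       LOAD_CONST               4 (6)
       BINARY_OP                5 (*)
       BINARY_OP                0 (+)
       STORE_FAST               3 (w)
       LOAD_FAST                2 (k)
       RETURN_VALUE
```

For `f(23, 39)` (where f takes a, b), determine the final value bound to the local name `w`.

LOAD_FAST a → push 23. Stack: [23]
LOAD_CONST → push 3. Stack: [23, 3]
BINARY_OP + → 23 + 3 = 26. Stack: [26]
STORE_FAST k → k=26. Stack: []
LOAD_FAST k → push 26. Stack: [26]
LOAD_CONST → push 7. Stack: [26, 7]
BINARY_OP - → 26 - 7 = 19. Stack: [19]
STORE_FAST k → k=19. Stack: []
LOAD_CONST → push 2. Stack: [2]
LOAD_FAST k → push 19. Stack: [2, 19]
BINARY_OP & → 2 & 19 = 2. Stack: [2]
LOAD_FAST b → push 39. Stack: [2, 39]
LOAD_CONST → push 6. Stack: [2, 39, 6]
BINARY_OP * → 39 * 6 = 234. Stack: [2, 234]
BINARY_OP + → 2 + 234 = 236. Stack: [236]
STORE_FAST w → w=236. Stack: []
LOAD_FAST k → push 19. Stack: [19]
RETURN_VALUE → return 19.

236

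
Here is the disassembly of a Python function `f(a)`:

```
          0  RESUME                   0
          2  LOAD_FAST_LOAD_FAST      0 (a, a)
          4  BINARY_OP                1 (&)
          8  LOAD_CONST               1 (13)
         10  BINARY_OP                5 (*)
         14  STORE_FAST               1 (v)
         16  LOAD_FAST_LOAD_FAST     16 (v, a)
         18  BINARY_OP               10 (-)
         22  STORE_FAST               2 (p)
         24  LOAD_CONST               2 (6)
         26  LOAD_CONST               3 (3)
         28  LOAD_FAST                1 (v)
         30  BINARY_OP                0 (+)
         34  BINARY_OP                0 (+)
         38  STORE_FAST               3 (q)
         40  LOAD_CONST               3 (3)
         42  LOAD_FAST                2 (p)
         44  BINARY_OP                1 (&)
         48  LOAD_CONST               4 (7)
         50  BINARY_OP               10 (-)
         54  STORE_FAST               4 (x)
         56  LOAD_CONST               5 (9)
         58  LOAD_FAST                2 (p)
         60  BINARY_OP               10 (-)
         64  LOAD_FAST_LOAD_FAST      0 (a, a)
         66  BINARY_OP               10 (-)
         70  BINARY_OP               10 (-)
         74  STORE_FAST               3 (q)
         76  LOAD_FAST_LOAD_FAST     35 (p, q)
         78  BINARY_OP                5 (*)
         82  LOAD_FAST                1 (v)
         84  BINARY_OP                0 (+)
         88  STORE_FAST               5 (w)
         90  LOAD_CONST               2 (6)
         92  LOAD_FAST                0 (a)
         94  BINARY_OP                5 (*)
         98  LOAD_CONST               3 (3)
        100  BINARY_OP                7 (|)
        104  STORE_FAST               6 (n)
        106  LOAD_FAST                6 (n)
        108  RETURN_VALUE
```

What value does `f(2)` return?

LOAD_FAST_LOAD_FAST a,a → push 2,2. Stack: [2, 2]
BINARY_OP & → 2 & 2 = 2. Stack: [2]
LOAD_CONST → push 13. Stack: [2, 13]
BINARY_OP * → 2 * 13 = 26. Stack: [26]
STORE_FAST v → v=26. Stack: []
LOAD_FAST_LOAD_FAST v,a → push 26,2. Stack: [26, 2]
BINARY_OP - → 26 - 2 = 24. Stack: [24]
STORE_FAST p → p=24. Stack: []
LOAD_CONST → push 6. Stack: [6]
LOAD_CONST → push 3. Stack: [6, 3]
LOAD_FAST v → push 26. Stack: [6, 3, 26]
BINARY_OP + → 3 + 26 = 29. Stack: [6, 29]
BINARY_OP + → 6 + 29 = 35. Stack: [35]
STORE_FAST q → q=35. Stack: []
LOAD_CONST → push 3. Stack: [3]
LOAD_FAST p → push 24. Stack: [3, 24]
BINARY_OP & → 3 & 24 = 0. Stack: [0]
LOAD_CONST → push 7. Stack: [0, 7]
BINARY_OP - → 0 - 7 = -7. Stack: [-7]
STORE_FAST x → x=-7. Stack: []
LOAD_CONST → push 9. Stack: [9]
LOAD_FAST p → push 24. Stack: [9, 24]
BINARY_OP - → 9 - 24 = -15. Stack: [-15]
LOAD_FAST_LOAD_FAST a,a → push 2,2. Stack: [-15, 2, 2]
BINARY_OP - → 2 - 2 = 0. Stack: [-15, 0]
BINARY_OP - → -15 - 0 = -15. Stack: [-15]
STORE_FAST q → q=-15. Stack: []
LOAD_FAST_LOAD_FAST p,q → push 24,-15. Stack: [24, -15]
BINARY_OP * → 24 * -15 = -360. Stack: [-360]
LOAD_FAST v → push 26. Stack: [-360, 26]
BINARY_OP + → -360 + 26 = -334. Stack: [-334]
STORE_FAST w → w=-334. Stack: []
LOAD_CONST → push 6. Stack: [6]
LOAD_FAST a → push 2. Stack: [6, 2]
BINARY_OP * → 6 * 2 = 12. Stack: [12]
LOAD_CONST → push 3. Stack: [12, 3]
BINARY_OP | → 12 | 3 = 15. Stack: [15]
STORE_FAST n → n=15. Stack: []
LOAD_FAST n → push 15. Stack: [15]
RETURN_VALUE → return 15.

15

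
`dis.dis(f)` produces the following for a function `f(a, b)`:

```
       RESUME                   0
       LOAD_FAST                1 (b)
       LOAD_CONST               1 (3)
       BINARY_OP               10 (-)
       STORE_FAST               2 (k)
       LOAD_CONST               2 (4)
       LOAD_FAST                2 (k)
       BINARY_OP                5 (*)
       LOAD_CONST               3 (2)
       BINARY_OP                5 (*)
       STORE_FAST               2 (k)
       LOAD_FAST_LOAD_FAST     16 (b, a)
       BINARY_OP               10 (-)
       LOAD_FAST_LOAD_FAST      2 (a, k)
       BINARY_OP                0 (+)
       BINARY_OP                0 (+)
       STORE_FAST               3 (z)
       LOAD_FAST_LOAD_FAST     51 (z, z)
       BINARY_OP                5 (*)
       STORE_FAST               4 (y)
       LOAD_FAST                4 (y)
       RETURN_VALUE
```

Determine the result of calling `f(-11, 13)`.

LOAD_FAST b → push 13. Stack: [13]
LOAD_CONST → push 3. Stack: [13, 3]
BINARY_OP - → 13 - 3 = 10. Stack: [10]
STORE_FAST k → k=10. Stack: []
LOAD_CONST → push 4. Stack: [4]
LOAD_FAST k → push 10. Stack: [4, 10]
BINARY_OP * → 4 * 10 = 40. Stack: [40]
LOAD_CONST → push 2. Stack: [40, 2]
BINARY_OP * → 40 * 2 = 80. Stack: [80]
STORE_FAST k → k=80. Stack: []
LOAD_FAST_LOAD_FAST b,a → push 13,-11. Stack: [13, -11]
BINARY_OP - → 13 - -11 = 24. Stack: [24]
LOAD_FAST_LOAD_FAST a,k → push -11,80. Stack: [24, -11, 80]
BINARY_OP + → -11 + 80 = 69. Stack: [24, 69]
BINARY_OP + → 24 + 69 = 93. Stack: [93]
STORE_FAST z → z=93. Stack: []
LOAD_FAST_LOAD_FAST z,z → push 93,93. Stack: [93, 93]
BINARY_OP * → 93 * 93 = 8649. Stack: [8649]
STORE_FAST y → y=8649. Stack: []
LOAD_FAST y → push 8649. Stack: [8649]
RETURN_VALUE → return 8649.

8649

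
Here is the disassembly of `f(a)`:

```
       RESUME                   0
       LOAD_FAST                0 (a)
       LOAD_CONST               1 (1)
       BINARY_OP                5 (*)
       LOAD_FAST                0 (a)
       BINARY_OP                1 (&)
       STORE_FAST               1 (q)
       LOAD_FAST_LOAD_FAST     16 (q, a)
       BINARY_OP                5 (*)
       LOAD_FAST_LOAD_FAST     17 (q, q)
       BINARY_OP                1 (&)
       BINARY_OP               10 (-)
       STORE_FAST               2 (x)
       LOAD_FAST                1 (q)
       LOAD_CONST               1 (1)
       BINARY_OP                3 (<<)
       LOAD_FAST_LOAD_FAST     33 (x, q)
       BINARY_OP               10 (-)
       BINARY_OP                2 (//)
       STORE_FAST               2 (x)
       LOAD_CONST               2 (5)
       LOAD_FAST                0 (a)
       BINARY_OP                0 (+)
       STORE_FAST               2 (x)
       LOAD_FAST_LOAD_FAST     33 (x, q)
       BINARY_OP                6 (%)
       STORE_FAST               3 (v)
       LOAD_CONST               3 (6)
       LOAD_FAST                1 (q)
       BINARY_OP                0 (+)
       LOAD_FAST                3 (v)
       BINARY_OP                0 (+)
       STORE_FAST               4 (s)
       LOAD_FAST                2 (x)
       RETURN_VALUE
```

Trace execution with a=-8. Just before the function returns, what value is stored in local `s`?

LOAD_FAST a → push -8. Stack: [-8]
LOAD_CONST → push 1. Stack: [-8, 1]
BINARY_OP * → -8 * 1 = -8. Stack: [-8]
LOAD_FAST a → push -8. Stack: [-8, -8]
BINARY_OP & → -8 & -8 = -8. Stack: [-8]
STORE_FAST q → q=-8. Stack: []
LOAD_FAST_LOAD_FAST q,a → push -8,-8. Stack: [-8, -8]
BINARY_OP * → -8 * -8 = 64. Stack: [64]
LOAD_FAST_LOAD_FAST q,q → push -8,-8. Stack: [64, -8, -8]
BINARY_OP & → -8 & -8 = -8. Stack: [64, -8]
BINARY_OP - → 64 - -8 = 72. Stack: [72]
STORE_FAST x → x=72. Stack: []
LOAD_FAST q → push -8. Stack: [-8]
LOAD_CONST → push 1. Stack: [-8, 1]
BINARY_OP << → -8 << 1 = -16. Stack: [-16]
LOAD_FAST_LOAD_FAST x,q → push 72,-8. Stack: [-16, 72, -8]
BINARY_OP - → 72 - -8 = 80. Stack: [-16, 80]
BINARY_OP // → -16 // 80 = -1. Stack: [-1]
STORE_FAST x → x=-1. Stack: []
LOAD_CONST → push 5. Stack: [5]
LOAD_FAST a → push -8. Stack: [5, -8]
BINARY_OP + → 5 + -8 = -3. Stack: [-3]
STORE_FAST x → x=-3. Stack: []
LOAD_FAST_LOAD_FAST x,q → push -3,-8. Stack: [-3, -8]
BINARY_OP % → -3 % -8 = -3. Stack: [-3]
STORE_FAST v → v=-3. Stack: []
LOAD_CONST → push 6. Stack: [6]
LOAD_FAST q → push -8. Stack: [6, -8]
BINARY_OP + → 6 + -8 = -2. Stack: [-2]
LOAD_FAST v → push -3. Stack: [-2, -3]
BINARY_OP + → -2 + -3 = -5. Stack: [-5]
STORE_FAST s → s=-5. Stack: []
LOAD_FAST x → push -3. Stack: [-3]
RETURN_VALUE → return -3.

-5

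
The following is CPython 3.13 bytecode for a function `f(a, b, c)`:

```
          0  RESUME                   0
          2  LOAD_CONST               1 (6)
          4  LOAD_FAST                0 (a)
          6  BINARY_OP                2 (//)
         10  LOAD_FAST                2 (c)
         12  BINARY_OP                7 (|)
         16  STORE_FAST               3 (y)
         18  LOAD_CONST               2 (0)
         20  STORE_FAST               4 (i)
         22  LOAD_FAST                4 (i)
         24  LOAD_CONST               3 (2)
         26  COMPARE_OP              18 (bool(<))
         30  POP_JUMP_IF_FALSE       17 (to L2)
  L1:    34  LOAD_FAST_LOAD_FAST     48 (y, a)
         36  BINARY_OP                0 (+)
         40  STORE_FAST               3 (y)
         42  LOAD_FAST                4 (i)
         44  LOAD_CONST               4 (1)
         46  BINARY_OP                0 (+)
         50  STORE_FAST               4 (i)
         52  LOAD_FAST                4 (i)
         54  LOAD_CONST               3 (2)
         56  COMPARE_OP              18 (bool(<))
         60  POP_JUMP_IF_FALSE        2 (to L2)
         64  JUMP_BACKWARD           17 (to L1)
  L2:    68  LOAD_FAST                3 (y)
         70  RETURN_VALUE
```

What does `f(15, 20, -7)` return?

LOAD_CONST → push 6. Stack: [6]
LOAD_FAST a → push 15. Stack: [6, 15]
BINARY_OP // → 6 // 15 = 0. Stack: [0]
LOAD_FAST c → push -7. Stack: [0, -7]
BINARY_OP | → 0 | -7 = -7. Stack: [-7]
STORE_FAST y → y=-7. Stack: []
LOAD_CONST → push 0. Stack: [0]
STORE_FAST i → i=0. Stack: []
LOAD_FAST i → push 0. Stack: [0]
LOAD_CONST → push 2. Stack: [0, 2]
COMPARE_OP bool(<) → 0 vs 2 = True. Stack: [True]
POP_JUMP_IF_FALSE → pop True; no jump. Stack: []
LOAD_FAST_LOAD_FAST y,a → push -7,15. Stack: [-7, 15]
BINARY_OP + → -7 + 15 = 8. Stack: [8]
STORE_FAST y → y=8. Stack: []
LOAD_FAST i → push 0. Stack: [0]
LOAD_CONST → push 1. Stack: [0, 1]
BINARY_OP + → 0 + 1 = 1. Stack: [1]
STORE_FAST i → i=1. Stack: []
LOAD_FAST i → push 1. Stack: [1]
LOAD_CONST → push 2. Stack: [1, 2]
COMPARE_OP bool(<) → 1 vs 2 = True. Stack: [True]
POP_JUMP_IF_FALSE → pop True; no jump. Stack: []
LOAD_FAST_LOAD_FAST y,a → push 8,15. Stack: [8, 15]
BINARY_OP + → 8 + 15 = 23. Stack: [23]
STORE_FAST y → y=23. Stack: []
LOAD_FAST i → push 1. Stack: [1]
LOAD_CONST → push 1. Stack: [1, 1]
BINARY_OP + → 1 + 1 = 2. Stack: [2]
STORE_FAST i → i=2. Stack: []
LOAD_FAST i → push 2. Stack: [2]
LOAD_CONST → push 2. Stack: [2, 2]
COMPARE_OP bool(<) → 2 vs 2 = False. Stack: [False]
POP_JUMP_IF_FALSE → pop False; jump. Stack: []
LOAD_FAST y → push 23. Stack: [23]
RETURN_VALUE → return 23.

23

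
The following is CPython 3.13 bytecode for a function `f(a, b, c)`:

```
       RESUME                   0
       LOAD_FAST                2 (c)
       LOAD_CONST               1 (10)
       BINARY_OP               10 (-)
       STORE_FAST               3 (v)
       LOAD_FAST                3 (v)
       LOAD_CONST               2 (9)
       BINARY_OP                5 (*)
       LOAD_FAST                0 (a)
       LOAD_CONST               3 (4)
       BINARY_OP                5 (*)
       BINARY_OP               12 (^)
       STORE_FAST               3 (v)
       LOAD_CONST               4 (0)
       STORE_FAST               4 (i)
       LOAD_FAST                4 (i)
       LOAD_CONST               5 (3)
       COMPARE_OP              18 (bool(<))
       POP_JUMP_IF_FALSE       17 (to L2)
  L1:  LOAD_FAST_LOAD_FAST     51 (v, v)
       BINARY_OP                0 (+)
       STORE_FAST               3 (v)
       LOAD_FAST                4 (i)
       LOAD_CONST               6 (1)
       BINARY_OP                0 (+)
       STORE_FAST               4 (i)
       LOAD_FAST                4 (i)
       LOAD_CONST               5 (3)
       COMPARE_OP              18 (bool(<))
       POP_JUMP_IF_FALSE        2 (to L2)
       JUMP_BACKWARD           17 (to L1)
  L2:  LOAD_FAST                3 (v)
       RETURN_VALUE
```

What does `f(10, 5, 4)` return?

LOAD_FAST c → push 4. Stack: [4]
LOAD_CONST → push 10. Stack: [4, 10]
BINARY_OP - → 4 - 10 = -6. Stack: [-6]
STORE_FAST v → v=-6. Stack: []
LOAD_FAST v → push -6. Stack: [-6]
LOAD_CONST → push 9. Stack: [-6, 9]
BINARY_OP * → -6 * 9 = -54. Stack: [-54]
LOAD_FAST a → push 10. Stack: [-54, 10]
LOAD_CONST → push 4. Stack: [-54, 10, 4]
BINARY_OP * → 10 * 4 = 40. Stack: [-54, 40]
BINARY_OP ^ → -54 ^ 40 = -30. Stack: [-30]
STORE_FAST v → v=-30. Stack: []
LOAD_CONST → push 0. Stack: [0]
STORE_FAST i → i=0. Stack: []
LOAD_FAST i → push 0. Stack: [0]
LOAD_CONST → push 3. Stack: [0, 3]
COMPARE_OP bool(<) → 0 vs 3 = True. Stack: [True]
POP_JUMP_IF_FALSE → pop True; no jump. Stack: []
LOAD_FAST_LOAD_FAST v,v → push -30,-30. Stack: [-30, -30]
BINARY_OP + → -30 + -30 = -60. Stack: [-60]
STORE_FAST v → v=-60. Stack: []
LOAD_FAST i → push 0. Stack: [0]
LOAD_CONST → push 1. Stack: [0, 1]
BINARY_OP + → 0 + 1 = 1. Stack: [1]
STORE_FAST i → i=1. Stack: []
LOAD_FAST i → push 1. Stack: [1]
LOAD_CONST → push 3. Stack: [1, 3]
COMPARE_OP bool(<) → 1 vs 3 = True. Stack: [True]
POP_JUMP_IF_FALSE → pop True; no jump. Stack: []
LOAD_FAST_LOAD_FAST v,v → push -60,-60. Stack: [-60, -60]
BINARY_OP + → -60 + -60 = -120. Stack: [-120]
STORE_FAST v → v=-120. Stack: []
LOAD_FAST i → push 1. Stack: [1]
LOAD_CONST → push 1. Stack: [1, 1]
BINARY_OP + → 1 + 1 = 2. Stack: [2]
STORE_FAST i → i=2. Stack: []
LOAD_FAST i → push 2. Stack: [2]
LOAD_CONST → push 3. Stack: [2, 3]
COMPARE_OP bool(<) → 2 vs 3 = True. Stack: [True]
POP_JUMP_IF_FALSE → pop True; no jump. Stack: []
LOAD_FAST_LOAD_FAST v,v → push -120,-120. Stack: [-120, -120]
BINARY_OP + → -120 + -120 = -240. Stack: [-240]
STORE_FAST v → v=-240. Stack: []
LOAD_FAST i → push 2. Stack: [2]
LOAD_CONST → push 1. Stack: [2, 1]
BINARY_OP + → 2 + 1 = 3. Stack: [3]
STORE_FAST i → i=3. Stack: []
LOAD_FAST i → push 3. Stack: [3]
LOAD_CONST → push 3. Stack: [3, 3]
COMPARE_OP bool(<) → 3 vs 3 = False. Stack: [False]
POP_JUMP_IF_FALSE → pop False; jump. Stack: []
LOAD_FAST v → push -240. Stack: [-240]
RETURN_VALUE → return -240.

-240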